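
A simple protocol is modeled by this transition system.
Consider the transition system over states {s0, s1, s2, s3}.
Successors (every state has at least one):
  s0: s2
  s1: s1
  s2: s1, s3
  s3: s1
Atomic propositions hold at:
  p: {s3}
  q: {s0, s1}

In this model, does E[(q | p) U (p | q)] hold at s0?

Sat(q | p) = {s0, s1, s3}
Sat(p | q) = {s0, s1, s3}
E[(q | p) U (p | q)]: least fixpoint, start Z0 = Sat((p | q)) = {s0, s1, s3}, add states in Sat(q | p) with some successor in Z. Already a fixed point.
Sat(E[(q | p) U (p | q)]) = {s0, s1, s3}
s0 ∈ Sat(E[(q | p) U (p | q)]) = {s0, s1, s3}, so the formula holds at s0.

Yes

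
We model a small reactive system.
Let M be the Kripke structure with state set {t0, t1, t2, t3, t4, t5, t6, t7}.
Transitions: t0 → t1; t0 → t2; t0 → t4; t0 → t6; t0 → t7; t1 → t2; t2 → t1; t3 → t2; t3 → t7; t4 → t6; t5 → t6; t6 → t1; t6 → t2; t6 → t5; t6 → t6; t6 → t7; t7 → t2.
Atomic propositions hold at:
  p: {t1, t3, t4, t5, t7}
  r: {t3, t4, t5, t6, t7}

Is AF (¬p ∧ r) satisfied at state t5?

Sat(¬p) = {t0, t2, t6}
Sat(¬p ∧ r) = {t6}
AF (¬p ∧ r): least fixpoint, start Z0 = {t6}, add states with every successor in Z. Z1 = {t4, t5, t6}; fixed.
Sat(AF (¬p ∧ r)) = {t4, t5, t6}
t5 ∈ Sat(AF (¬p ∧ r)) = {t4, t5, t6}, so the formula holds at t5.

Yes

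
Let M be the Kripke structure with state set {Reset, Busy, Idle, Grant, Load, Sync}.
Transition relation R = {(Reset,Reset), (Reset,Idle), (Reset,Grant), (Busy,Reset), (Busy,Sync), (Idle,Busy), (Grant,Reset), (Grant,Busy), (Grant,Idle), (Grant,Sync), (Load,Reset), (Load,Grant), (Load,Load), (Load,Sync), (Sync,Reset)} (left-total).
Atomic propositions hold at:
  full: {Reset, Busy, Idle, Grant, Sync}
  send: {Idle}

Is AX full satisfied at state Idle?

Yes

Sat(AX full) = {s : every successor in {Reset, Busy, Idle, Grant, Sync}} = {Reset, Busy, Idle, Grant, Sync}
Idle ∈ Sat(AX full) = {Reset, Busy, Idle, Grant, Sync}, so the formula holds at Idle.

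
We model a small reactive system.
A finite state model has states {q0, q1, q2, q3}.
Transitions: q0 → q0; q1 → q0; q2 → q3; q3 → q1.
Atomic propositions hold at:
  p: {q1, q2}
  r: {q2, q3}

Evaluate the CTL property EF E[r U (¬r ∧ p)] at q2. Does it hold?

Sat(¬r) = {q0, q1}
Sat(¬r ∧ p) = {q1}
E[r U (¬r ∧ p)]: least fixpoint, start Z0 = Sat((¬r ∧ p)) = {q1}, add states in Sat(r) with some successor in Z. Z1 = {q1, q3}; Z2 = {q1, q2, q3}; fixed.
Sat(E[r U (¬r ∧ p)]) = {q1, q2, q3}
EF E[r U (¬r ∧ p)]: least fixpoint, start Z0 = {q1, q2, q3}, add states with some successor in Z. Already a fixed point.
Sat(EF E[r U (¬r ∧ p)]) = {q1, q2, q3}
q2 ∈ Sat(EF E[r U (¬r ∧ p)]) = {q1, q2, q3}, so the formula holds at q2.

Yes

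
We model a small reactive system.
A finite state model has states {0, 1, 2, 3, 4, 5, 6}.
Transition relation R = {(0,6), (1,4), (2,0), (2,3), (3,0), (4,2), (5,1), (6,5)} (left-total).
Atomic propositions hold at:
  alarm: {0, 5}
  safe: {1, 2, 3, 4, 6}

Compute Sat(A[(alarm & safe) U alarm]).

{0, 5}

Sat(alarm & safe) = ∅
A[(alarm & safe) U alarm]: least fixpoint, start Z0 = Sat(alarm) = {0, 5}, add states in Sat(alarm & safe) with every successor in Z. Already a fixed point.
Sat(A[(alarm & safe) U alarm]) = {0, 5}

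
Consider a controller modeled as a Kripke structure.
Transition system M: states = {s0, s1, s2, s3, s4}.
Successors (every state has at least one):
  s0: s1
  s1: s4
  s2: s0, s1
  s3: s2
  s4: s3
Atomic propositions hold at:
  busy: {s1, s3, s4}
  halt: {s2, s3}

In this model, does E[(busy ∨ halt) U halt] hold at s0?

Sat(busy ∨ halt) = {s1, s2, s3, s4}
E[(busy ∨ halt) U halt]: least fixpoint, start Z0 = Sat(halt) = {s2, s3}, add states in Sat(busy ∨ halt) with some successor in Z. Z1 = {s2, s3, s4}; Z2 = {s1, s2, s3, s4}; fixed.
Sat(E[(busy ∨ halt) U halt]) = {s1, s2, s3, s4}
s0 ∉ Sat(E[(busy ∨ halt) U halt]) = {s1, s2, s3, s4}, so the formula does not hold at s0.

No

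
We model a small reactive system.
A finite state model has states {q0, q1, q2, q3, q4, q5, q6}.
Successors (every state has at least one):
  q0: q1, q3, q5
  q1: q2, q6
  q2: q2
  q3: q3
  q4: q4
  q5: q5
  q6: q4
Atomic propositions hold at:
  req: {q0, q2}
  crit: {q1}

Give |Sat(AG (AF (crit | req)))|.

1

Sat(crit | req) = {q0, q1, q2}
AF (crit | req): least fixpoint, start Z0 = {q0, q1, q2}, add states with every successor in Z. Already a fixed point.
Sat(AF (crit | req)) = {q0, q1, q2}
AG (AF (crit | req)): greatest fixpoint, start Z0 = {q0, q1, q2}, keep only states in Sat with every successor in Z. Z1 = {q2}; fixed.
Sat(AG (AF (crit | req))) = {q2}
|Sat(AG (AF (crit | req)))| = |{q2}| = 1.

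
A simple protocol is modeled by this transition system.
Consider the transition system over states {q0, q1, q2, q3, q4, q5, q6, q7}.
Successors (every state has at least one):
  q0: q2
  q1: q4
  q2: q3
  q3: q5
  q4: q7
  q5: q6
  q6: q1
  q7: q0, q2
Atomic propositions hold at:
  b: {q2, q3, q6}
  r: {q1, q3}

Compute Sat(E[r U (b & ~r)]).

Sat(~r) = {q0, q2, q4, q5, q6, q7}
Sat(b & ~r) = {q2, q6}
E[r U (b & ~r)]: least fixpoint, start Z0 = Sat((b & ~r)) = {q2, q6}, add states in Sat(r) with some successor in Z. Already a fixed point.
Sat(E[r U (b & ~r)]) = {q2, q6}

{q2, q6}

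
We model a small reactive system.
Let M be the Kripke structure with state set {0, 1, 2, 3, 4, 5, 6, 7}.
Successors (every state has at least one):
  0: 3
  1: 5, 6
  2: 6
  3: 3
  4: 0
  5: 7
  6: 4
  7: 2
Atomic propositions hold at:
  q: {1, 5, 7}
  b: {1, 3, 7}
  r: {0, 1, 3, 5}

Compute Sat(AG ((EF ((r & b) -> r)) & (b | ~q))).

Sat(r & b) = {1, 3}
Sat((r & b) -> r) = {0, 1, 2, 3, 4, 5, 6, 7}
EF ((r & b) -> r): least fixpoint, start Z0 = {0, 1, 2, 3, 4, 5, 6, 7}, add states with some successor in Z. Already a fixed point.
Sat(EF ((r & b) -> r)) = {0, 1, 2, 3, 4, 5, 6, 7}
Sat(~q) = {0, 2, 3, 4, 6}
Sat(b | ~q) = {0, 1, 2, 3, 4, 6, 7}
Sat((EF ((r & b) -> r)) & (b | ~q)) = {0, 1, 2, 3, 4, 6, 7}
AG ((EF ((r & b) -> r)) & (b | ~q)): greatest fixpoint, start Z0 = {0, 1, 2, 3, 4, 6, 7}, keep only states in Sat with every successor in Z. Z1 = {0, 2, 3, 4, 6, 7}; fixed.
Sat(AG ((EF ((r & b) -> r)) & (b | ~q))) = {0, 2, 3, 4, 6, 7}

{0, 2, 3, 4, 6, 7}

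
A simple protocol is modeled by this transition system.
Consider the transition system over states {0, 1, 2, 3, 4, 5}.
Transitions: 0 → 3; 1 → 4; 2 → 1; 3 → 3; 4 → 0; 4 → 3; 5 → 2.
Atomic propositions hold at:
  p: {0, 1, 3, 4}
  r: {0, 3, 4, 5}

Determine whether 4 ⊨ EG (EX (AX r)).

Yes

Sat(AX r) = {s : every successor in {0, 3, 4, 5}} = {0, 1, 3, 4}
Sat(EX (AX r)) = {s : some successor in {0, 1, 3, 4}} = {0, 1, 2, 3, 4}
EG (EX (AX r)): greatest fixpoint, start Z0 = {0, 1, 2, 3, 4}, keep only states in Sat with some successor in Z. Already a fixed point.
Sat(EG (EX (AX r))) = {0, 1, 2, 3, 4}
4 ∈ Sat(EG (EX (AX r))) = {0, 1, 2, 3, 4}, so the formula holds at 4.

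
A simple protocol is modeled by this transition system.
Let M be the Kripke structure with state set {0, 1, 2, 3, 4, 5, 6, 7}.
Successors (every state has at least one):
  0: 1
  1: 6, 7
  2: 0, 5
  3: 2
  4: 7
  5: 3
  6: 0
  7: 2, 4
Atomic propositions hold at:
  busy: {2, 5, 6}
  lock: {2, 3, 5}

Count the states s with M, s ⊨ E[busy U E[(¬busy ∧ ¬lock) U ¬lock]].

6

Sat(¬busy) = {0, 1, 3, 4, 7}
Sat(¬lock) = {0, 1, 4, 6, 7}
Sat(¬busy ∧ ¬lock) = {0, 1, 4, 7}
E[(¬busy ∧ ¬lock) U ¬lock]: least fixpoint, start Z0 = Sat(¬lock) = {0, 1, 4, 6, 7}, add states in Sat(¬busy ∧ ¬lock) with some successor in Z. Already a fixed point.
Sat(E[(¬busy ∧ ¬lock) U ¬lock]) = {0, 1, 4, 6, 7}
E[busy U E[(¬busy ∧ ¬lock) U ¬lock]]: least fixpoint, start Z0 = Sat(E[(¬busy ∧ ¬lock) U ¬lock]) = {0, 1, 4, 6, 7}, add states in Sat(busy) with some successor in Z. Z1 = {0, 1, 2, 4, 6, 7}; fixed.
Sat(E[busy U E[(¬busy ∧ ¬lock) U ¬lock]]) = {0, 1, 2, 4, 6, 7}
|Sat(E[busy U E[(¬busy ∧ ¬lock) U ¬lock]])| = |{0, 1, 2, 4, 6, 7}| = 6.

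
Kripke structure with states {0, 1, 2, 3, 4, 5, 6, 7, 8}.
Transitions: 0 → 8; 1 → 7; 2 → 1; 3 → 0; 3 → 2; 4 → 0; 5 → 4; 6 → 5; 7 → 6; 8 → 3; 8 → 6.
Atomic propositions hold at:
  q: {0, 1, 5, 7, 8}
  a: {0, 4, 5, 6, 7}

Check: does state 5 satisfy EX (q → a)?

Sat(q → a) = {0, 2, 3, 4, 5, 6, 7}
Sat(EX (q → a)) = {s : some successor in {0, 2, 3, 4, 5, 6, 7}} = {1, 3, 4, 5, 6, 7, 8}
5 ∈ Sat(EX (q → a)) = {1, 3, 4, 5, 6, 7, 8}, so the formula holds at 5.

Yes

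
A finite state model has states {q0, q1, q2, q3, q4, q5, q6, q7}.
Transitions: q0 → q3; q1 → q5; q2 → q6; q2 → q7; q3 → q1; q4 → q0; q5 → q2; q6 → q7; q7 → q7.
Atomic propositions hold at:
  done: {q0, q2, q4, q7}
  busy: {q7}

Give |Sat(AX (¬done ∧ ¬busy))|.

3

Sat(¬done) = {q1, q3, q5, q6}
Sat(¬busy) = {q0, q1, q2, q3, q4, q5, q6}
Sat(¬done ∧ ¬busy) = {q1, q3, q5, q6}
Sat(AX (¬done ∧ ¬busy)) = {s : every successor in {q1, q3, q5, q6}} = {q0, q1, q3}
|Sat(AX (¬done ∧ ¬busy))| = |{q0, q1, q3}| = 3.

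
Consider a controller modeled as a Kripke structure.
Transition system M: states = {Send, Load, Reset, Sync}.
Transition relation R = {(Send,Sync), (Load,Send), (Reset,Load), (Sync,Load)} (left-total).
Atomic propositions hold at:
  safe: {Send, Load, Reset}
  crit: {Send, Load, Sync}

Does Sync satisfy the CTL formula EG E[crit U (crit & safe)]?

Yes

Sat(crit & safe) = {Send, Load}
E[crit U (crit & safe)]: least fixpoint, start Z0 = Sat((crit & safe)) = {Send, Load}, add states in Sat(crit) with some successor in Z. Z1 = {Send, Load, Sync}; fixed.
Sat(E[crit U (crit & safe)]) = {Send, Load, Sync}
EG E[crit U (crit & safe)]: greatest fixpoint, start Z0 = {Send, Load, Sync}, keep only states in Sat with some successor in Z. Already a fixed point.
Sat(EG E[crit U (crit & safe)]) = {Send, Load, Sync}
Sync ∈ Sat(EG E[crit U (crit & safe)]) = {Send, Load, Sync}, so the formula holds at Sync.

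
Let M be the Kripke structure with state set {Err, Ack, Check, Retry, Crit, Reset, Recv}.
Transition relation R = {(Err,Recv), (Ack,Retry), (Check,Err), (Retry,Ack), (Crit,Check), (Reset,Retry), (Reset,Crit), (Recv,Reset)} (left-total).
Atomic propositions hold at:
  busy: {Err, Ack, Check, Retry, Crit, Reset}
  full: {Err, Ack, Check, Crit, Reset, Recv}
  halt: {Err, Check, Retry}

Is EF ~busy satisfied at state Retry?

Sat(~busy) = {Recv}
EF ~busy: least fixpoint, start Z0 = {Recv}, add states with some successor in Z. Z1 = {Err, Recv}; Z2 = {Err, Check, Recv}; Z3 = {Err, Check, Crit, Recv}; Z4 = {Err, Check, Crit, Reset, Recv}; fixed.
Sat(EF ~busy) = {Err, Check, Crit, Reset, Recv}
Retry ∉ Sat(EF ~busy) = {Err, Check, Crit, Reset, Recv}, so the formula does not hold at Retry.

No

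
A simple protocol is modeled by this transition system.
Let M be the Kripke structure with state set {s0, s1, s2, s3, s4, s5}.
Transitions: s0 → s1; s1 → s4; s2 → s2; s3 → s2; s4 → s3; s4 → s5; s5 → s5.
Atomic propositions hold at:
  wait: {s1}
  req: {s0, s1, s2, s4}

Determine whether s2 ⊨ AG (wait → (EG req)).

EG req: greatest fixpoint, start Z0 = {s0, s1, s2, s4}, keep only states in Sat with some successor in Z. Z1 = {s0, s1, s2}; Z2 = {s0, s2}; Z3 = {s2}; fixed.
Sat(EG req) = {s2}
Sat(wait → (EG req)) = {s0, s2, s3, s4, s5}
AG (wait → (EG req)): greatest fixpoint, start Z0 = {s0, s2, s3, s4, s5}, keep only states in Sat with every successor in Z. Z1 = {s2, s3, s4, s5}; fixed.
Sat(AG (wait → (EG req))) = {s2, s3, s4, s5}
s2 ∈ Sat(AG (wait → (EG req))) = {s2, s3, s4, s5}, so the formula holds at s2.

Yes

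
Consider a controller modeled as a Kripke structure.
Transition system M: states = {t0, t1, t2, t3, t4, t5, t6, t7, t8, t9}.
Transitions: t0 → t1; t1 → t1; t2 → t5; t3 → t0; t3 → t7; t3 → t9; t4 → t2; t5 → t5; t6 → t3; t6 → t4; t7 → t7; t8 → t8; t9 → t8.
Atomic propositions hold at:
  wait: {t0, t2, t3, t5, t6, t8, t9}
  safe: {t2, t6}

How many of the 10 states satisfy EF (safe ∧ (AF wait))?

3

AF wait: least fixpoint, start Z0 = {t0, t2, t3, t5, t6, t8, t9}, add states with every successor in Z. Z1 = {t0, t2, t3, t4, t5, t6, t8, t9}; fixed.
Sat(AF wait) = {t0, t2, t3, t4, t5, t6, t8, t9}
Sat(safe ∧ (AF wait)) = {t2, t6}
EF (safe ∧ (AF wait)): least fixpoint, start Z0 = {t2, t6}, add states with some successor in Z. Z1 = {t2, t4, t6}; fixed.
Sat(EF (safe ∧ (AF wait))) = {t2, t4, t6}
|Sat(EF (safe ∧ (AF wait)))| = |{t2, t4, t6}| = 3.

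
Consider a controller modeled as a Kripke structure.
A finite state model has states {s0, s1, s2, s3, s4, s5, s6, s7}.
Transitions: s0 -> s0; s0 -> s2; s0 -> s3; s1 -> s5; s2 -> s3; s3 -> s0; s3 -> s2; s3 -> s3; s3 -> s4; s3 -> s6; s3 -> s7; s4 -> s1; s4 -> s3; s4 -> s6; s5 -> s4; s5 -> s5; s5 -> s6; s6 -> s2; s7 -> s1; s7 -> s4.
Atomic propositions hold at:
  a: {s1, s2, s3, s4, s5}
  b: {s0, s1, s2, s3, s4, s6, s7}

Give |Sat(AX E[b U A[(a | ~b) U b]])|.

6

Sat(~b) = {s5}
Sat(a | ~b) = {s1, s2, s3, s4, s5}
A[(a | ~b) U b]: least fixpoint, start Z0 = Sat(b) = {s0, s1, s2, s3, s4, s6, s7}, add states in Sat(a | ~b) with every successor in Z. Already a fixed point.
Sat(A[(a | ~b) U b]) = {s0, s1, s2, s3, s4, s6, s7}
E[b U A[(a | ~b) U b]]: least fixpoint, start Z0 = Sat(A[(a | ~b) U b]) = {s0, s1, s2, s3, s4, s6, s7}, add states in Sat(b) with some successor in Z. Already a fixed point.
Sat(E[b U A[(a | ~b) U b]]) = {s0, s1, s2, s3, s4, s6, s7}
Sat(AX E[b U A[(a | ~b) U b]]) = {s : every successor in {s0, s1, s2, s3, s4, s6, s7}} = {s0, s2, s3, s4, s6, s7}
|Sat(AX E[b U A[(a | ~b) U b]])| = |{s0, s2, s3, s4, s6, s7}| = 6.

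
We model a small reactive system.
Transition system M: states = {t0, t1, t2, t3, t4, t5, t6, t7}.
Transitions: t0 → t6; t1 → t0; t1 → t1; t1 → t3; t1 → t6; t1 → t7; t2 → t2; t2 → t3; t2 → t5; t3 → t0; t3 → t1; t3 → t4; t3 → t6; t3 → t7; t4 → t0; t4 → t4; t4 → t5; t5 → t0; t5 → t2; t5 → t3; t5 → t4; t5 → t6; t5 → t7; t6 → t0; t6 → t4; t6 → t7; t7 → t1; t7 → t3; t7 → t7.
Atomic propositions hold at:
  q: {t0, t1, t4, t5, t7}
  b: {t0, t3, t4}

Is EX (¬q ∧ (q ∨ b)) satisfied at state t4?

No

Sat(¬q) = {t2, t3, t6}
Sat(q ∨ b) = {t0, t1, t3, t4, t5, t7}
Sat(¬q ∧ (q ∨ b)) = {t3}
Sat(EX (¬q ∧ (q ∨ b))) = {s : some successor in {t3}} = {t1, t2, t5, t7}
t4 ∉ Sat(EX (¬q ∧ (q ∨ b))) = {t1, t2, t5, t7}, so the formula does not hold at t4.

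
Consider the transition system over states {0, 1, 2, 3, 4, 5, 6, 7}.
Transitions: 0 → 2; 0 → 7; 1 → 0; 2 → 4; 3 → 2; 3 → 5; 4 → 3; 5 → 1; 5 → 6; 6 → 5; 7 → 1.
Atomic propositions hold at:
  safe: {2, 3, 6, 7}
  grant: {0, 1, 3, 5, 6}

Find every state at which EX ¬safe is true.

Sat(¬safe) = {0, 1, 4, 5}
Sat(EX ¬safe) = {s : some successor in {0, 1, 4, 5}} = {1, 2, 3, 5, 6, 7}

{1, 2, 3, 5, 6, 7}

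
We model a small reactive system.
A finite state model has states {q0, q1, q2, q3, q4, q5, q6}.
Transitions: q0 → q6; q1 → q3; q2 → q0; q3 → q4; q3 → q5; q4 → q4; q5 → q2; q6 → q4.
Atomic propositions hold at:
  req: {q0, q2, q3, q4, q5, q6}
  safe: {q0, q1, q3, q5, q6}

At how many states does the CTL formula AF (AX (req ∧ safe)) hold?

Sat(req ∧ safe) = {q0, q3, q5, q6}
Sat(AX (req ∧ safe)) = {s : every successor in {q0, q3, q5, q6}} = {q0, q1, q2}
AF (AX (req ∧ safe)): least fixpoint, start Z0 = {q0, q1, q2}, add states with every successor in Z. Z1 = {q0, q1, q2, q5}; fixed.
Sat(AF (AX (req ∧ safe))) = {q0, q1, q2, q5}
|Sat(AF (AX (req ∧ safe)))| = |{q0, q1, q2, q5}| = 4.

4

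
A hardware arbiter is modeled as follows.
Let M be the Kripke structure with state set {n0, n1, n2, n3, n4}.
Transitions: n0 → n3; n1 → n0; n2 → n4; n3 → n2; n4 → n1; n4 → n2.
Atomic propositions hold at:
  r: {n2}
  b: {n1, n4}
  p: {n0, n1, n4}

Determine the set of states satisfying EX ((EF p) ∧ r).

EF p: least fixpoint, start Z0 = {n0, n1, n4}, add states with some successor in Z. Z1 = {n0, n1, n2, n4}; Z2 = {n0, n1, n2, n3, n4}; fixed.
Sat(EF p) = {n0, n1, n2, n3, n4}
Sat((EF p) ∧ r) = {n2}
Sat(EX ((EF p) ∧ r)) = {s : some successor in {n2}} = {n3, n4}

{n3, n4}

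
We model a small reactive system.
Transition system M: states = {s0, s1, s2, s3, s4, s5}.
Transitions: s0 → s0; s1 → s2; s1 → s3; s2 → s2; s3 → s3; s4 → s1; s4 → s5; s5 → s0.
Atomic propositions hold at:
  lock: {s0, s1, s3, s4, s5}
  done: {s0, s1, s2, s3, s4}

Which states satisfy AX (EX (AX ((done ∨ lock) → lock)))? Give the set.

{s0, s3, s4, s5}

Sat(done ∨ lock) = {s0, s1, s2, s3, s4, s5}
Sat((done ∨ lock) → lock) = {s0, s1, s3, s4, s5}
Sat(AX ((done ∨ lock) → lock)) = {s : every successor in {s0, s1, s3, s4, s5}} = {s0, s3, s4, s5}
Sat(EX (AX ((done ∨ lock) → lock))) = {s : some successor in {s0, s3, s4, s5}} = {s0, s1, s3, s4, s5}
Sat(AX (EX (AX ((done ∨ lock) → lock)))) = {s : every successor in {s0, s1, s3, s4, s5}} = {s0, s3, s4, s5}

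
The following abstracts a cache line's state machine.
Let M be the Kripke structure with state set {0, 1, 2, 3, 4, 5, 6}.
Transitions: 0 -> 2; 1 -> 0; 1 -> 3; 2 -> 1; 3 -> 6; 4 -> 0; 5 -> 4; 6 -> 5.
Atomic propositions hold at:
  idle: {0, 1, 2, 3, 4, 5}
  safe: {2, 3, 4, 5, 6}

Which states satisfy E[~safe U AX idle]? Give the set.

{0, 1, 2, 4, 5, 6}

Sat(~safe) = {0, 1}
Sat(AX idle) = {s : every successor in {0, 1, 2, 3, 4, 5}} = {0, 1, 2, 4, 5, 6}
E[~safe U AX idle]: least fixpoint, start Z0 = Sat(AX idle) = {0, 1, 2, 4, 5, 6}, add states in Sat(~safe) with some successor in Z. Already a fixed point.
Sat(E[~safe U AX idle]) = {0, 1, 2, 4, 5, 6}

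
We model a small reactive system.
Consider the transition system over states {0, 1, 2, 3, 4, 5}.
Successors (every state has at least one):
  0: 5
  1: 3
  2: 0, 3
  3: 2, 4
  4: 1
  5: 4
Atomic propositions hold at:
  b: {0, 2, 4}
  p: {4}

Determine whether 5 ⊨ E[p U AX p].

Sat(AX p) = {s : every successor in {4}} = {5}
E[p U AX p]: least fixpoint, start Z0 = Sat(AX p) = {5}, add states in Sat(p) with some successor in Z. Already a fixed point.
Sat(E[p U AX p]) = {5}
5 ∈ Sat(E[p U AX p]) = {5}, so the formula holds at 5.

Yes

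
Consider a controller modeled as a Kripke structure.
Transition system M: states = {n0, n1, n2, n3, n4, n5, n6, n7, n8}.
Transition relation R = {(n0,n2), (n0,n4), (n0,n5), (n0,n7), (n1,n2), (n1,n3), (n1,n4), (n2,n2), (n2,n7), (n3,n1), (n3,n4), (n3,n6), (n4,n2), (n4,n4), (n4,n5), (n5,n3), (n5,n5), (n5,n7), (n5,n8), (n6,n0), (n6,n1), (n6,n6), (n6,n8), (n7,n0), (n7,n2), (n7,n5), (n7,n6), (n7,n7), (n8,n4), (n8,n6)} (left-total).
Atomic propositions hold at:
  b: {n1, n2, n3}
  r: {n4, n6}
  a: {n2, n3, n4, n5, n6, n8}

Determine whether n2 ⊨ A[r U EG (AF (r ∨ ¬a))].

Sat(¬a) = {n0, n1, n7}
Sat(r ∨ ¬a) = {n0, n1, n4, n6, n7}
AF (r ∨ ¬a): least fixpoint, start Z0 = {n0, n1, n4, n6, n7}, add states with every successor in Z. Z1 = {n0, n1, n3, n4, n6, n7, n8}; fixed.
Sat(AF (r ∨ ¬a)) = {n0, n1, n3, n4, n6, n7, n8}
EG (AF (r ∨ ¬a)): greatest fixpoint, start Z0 = {n0, n1, n3, n4, n6, n7, n8}, keep only states in Sat with some successor in Z. Already a fixed point.
Sat(EG (AF (r ∨ ¬a))) = {n0, n1, n3, n4, n6, n7, n8}
A[r U EG (AF (r ∨ ¬a))]: least fixpoint, start Z0 = Sat(EG (AF (r ∨ ¬a))) = {n0, n1, n3, n4, n6, n7, n8}, add states in Sat(r) with every successor in Z. Already a fixed point.
Sat(A[r U EG (AF (r ∨ ¬a))]) = {n0, n1, n3, n4, n6, n7, n8}
n2 ∉ Sat(A[r U EG (AF (r ∨ ¬a))]) = {n0, n1, n3, n4, n6, n7, n8}, so the formula does not hold at n2.

No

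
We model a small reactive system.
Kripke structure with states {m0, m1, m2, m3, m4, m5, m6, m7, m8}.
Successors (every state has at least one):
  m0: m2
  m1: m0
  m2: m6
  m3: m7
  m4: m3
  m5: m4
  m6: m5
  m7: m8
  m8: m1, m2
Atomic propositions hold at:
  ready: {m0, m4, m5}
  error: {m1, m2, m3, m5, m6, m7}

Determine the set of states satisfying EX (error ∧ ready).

Sat(error ∧ ready) = {m5}
Sat(EX (error ∧ ready)) = {s : some successor in {m5}} = {m6}

{m6}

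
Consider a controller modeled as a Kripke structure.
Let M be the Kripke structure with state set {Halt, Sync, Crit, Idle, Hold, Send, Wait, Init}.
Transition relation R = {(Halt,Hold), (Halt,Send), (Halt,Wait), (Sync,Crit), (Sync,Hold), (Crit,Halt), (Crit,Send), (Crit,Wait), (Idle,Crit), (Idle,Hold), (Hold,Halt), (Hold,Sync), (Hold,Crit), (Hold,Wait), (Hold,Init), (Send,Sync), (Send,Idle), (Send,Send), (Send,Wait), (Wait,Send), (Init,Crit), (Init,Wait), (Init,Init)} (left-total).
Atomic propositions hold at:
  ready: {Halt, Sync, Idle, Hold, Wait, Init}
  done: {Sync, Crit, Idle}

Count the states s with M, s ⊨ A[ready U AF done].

AF done: least fixpoint, start Z0 = {Sync, Crit, Idle}, add states with every successor in Z. Already a fixed point.
Sat(AF done) = {Sync, Crit, Idle}
A[ready U AF done]: least fixpoint, start Z0 = Sat(AF done) = {Sync, Crit, Idle}, add states in Sat(ready) with every successor in Z. Already a fixed point.
Sat(A[ready U AF done]) = {Sync, Crit, Idle}
|Sat(A[ready U AF done])| = |{Sync, Crit, Idle}| = 3.

3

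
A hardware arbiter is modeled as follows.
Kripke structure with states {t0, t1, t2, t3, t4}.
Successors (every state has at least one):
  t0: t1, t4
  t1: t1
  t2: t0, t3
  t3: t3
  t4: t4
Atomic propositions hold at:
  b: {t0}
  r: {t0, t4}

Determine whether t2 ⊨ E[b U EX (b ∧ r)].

Yes

Sat(b ∧ r) = {t0}
Sat(EX (b ∧ r)) = {s : some successor in {t0}} = {t2}
E[b U EX (b ∧ r)]: least fixpoint, start Z0 = Sat(EX (b ∧ r)) = {t2}, add states in Sat(b) with some successor in Z. Already a fixed point.
Sat(E[b U EX (b ∧ r)]) = {t2}
t2 ∈ Sat(E[b U EX (b ∧ r)]) = {t2}, so the formula holds at t2.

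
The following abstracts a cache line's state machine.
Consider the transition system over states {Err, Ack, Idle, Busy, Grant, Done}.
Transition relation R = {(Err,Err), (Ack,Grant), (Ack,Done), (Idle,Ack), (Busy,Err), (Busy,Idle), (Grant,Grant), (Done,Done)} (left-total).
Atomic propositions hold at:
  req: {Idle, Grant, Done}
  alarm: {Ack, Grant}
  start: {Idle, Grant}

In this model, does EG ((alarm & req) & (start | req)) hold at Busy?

No

Sat(alarm & req) = {Grant}
Sat(start | req) = {Idle, Grant, Done}
Sat((alarm & req) & (start | req)) = {Grant}
EG ((alarm & req) & (start | req)): greatest fixpoint, start Z0 = {Grant}, keep only states in Sat with some successor in Z. Already a fixed point.
Sat(EG ((alarm & req) & (start | req))) = {Grant}
Busy ∉ Sat(EG ((alarm & req) & (start | req))) = {Grant}, so the formula does not hold at Busy.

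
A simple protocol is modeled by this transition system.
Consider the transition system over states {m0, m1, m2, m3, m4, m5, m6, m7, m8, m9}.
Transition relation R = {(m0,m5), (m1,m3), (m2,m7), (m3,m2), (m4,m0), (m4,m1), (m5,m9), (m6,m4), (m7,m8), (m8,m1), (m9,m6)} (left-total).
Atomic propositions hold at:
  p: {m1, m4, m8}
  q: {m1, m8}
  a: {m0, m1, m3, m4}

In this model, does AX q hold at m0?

No

Sat(AX q) = {s : every successor in {m1, m8}} = {m7, m8}
m0 ∉ Sat(AX q) = {m7, m8}, so the formula does not hold at m0.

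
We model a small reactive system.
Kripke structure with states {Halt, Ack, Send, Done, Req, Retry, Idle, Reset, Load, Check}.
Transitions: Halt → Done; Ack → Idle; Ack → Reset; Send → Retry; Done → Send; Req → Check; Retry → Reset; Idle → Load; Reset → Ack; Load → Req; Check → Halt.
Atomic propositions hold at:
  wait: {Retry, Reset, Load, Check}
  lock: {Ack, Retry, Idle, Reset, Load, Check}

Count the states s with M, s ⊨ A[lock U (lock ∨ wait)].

6

Sat(lock ∨ wait) = {Ack, Retry, Idle, Reset, Load, Check}
A[lock U (lock ∨ wait)]: least fixpoint, start Z0 = Sat((lock ∨ wait)) = {Ack, Retry, Idle, Reset, Load, Check}, add states in Sat(lock) with every successor in Z. Already a fixed point.
Sat(A[lock U (lock ∨ wait)]) = {Ack, Retry, Idle, Reset, Load, Check}
|Sat(A[lock U (lock ∨ wait)])| = |{Ack, Retry, Idle, Reset, Load, Check}| = 6.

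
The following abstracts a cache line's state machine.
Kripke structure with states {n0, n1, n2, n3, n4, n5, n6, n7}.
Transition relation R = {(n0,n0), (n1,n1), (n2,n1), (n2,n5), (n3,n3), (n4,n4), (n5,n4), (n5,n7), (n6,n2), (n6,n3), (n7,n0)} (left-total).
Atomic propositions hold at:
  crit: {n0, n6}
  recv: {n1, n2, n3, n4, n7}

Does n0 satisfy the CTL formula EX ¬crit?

No

Sat(¬crit) = {n1, n2, n3, n4, n5, n7}
Sat(EX ¬crit) = {s : some successor in {n1, n2, n3, n4, n5, n7}} = {n1, n2, n3, n4, n5, n6}
n0 ∉ Sat(EX ¬crit) = {n1, n2, n3, n4, n5, n6}, so the formula does not hold at n0.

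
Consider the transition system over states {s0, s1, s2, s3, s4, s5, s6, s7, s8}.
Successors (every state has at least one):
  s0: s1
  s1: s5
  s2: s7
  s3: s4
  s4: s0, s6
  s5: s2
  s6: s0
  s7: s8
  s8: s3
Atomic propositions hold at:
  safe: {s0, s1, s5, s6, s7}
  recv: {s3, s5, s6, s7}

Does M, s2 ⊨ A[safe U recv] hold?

No

A[safe U recv]: least fixpoint, start Z0 = Sat(recv) = {s3, s5, s6, s7}, add states in Sat(safe) with every successor in Z. Z1 = {s1, s3, s5, s6, s7}; Z2 = {s0, s1, s3, s5, s6, s7}; fixed.
Sat(A[safe U recv]) = {s0, s1, s3, s5, s6, s7}
s2 ∉ Sat(A[safe U recv]) = {s0, s1, s3, s5, s6, s7}, so the formula does not hold at s2.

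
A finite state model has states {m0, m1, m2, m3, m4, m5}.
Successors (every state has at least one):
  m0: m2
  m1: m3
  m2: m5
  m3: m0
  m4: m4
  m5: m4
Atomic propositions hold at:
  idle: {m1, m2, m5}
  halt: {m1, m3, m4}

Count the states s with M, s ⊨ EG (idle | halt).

3

Sat(idle | halt) = {m1, m2, m3, m4, m5}
EG (idle | halt): greatest fixpoint, start Z0 = {m1, m2, m3, m4, m5}, keep only states in Sat with some successor in Z. Z1 = {m1, m2, m4, m5}; Z2 = {m2, m4, m5}; fixed.
Sat(EG (idle | halt)) = {m2, m4, m5}
|Sat(EG (idle | halt))| = |{m2, m4, m5}| = 3.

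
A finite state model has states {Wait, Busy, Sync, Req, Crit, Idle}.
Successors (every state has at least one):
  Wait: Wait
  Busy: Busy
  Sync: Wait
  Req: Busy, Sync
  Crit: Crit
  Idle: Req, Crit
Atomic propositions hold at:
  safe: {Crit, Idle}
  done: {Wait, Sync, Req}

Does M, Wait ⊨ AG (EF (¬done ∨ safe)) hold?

No

Sat(¬done) = {Busy, Crit, Idle}
Sat(¬done ∨ safe) = {Busy, Crit, Idle}
EF (¬done ∨ safe): least fixpoint, start Z0 = {Busy, Crit, Idle}, add states with some successor in Z. Z1 = {Busy, Req, Crit, Idle}; fixed.
Sat(EF (¬done ∨ safe)) = {Busy, Req, Crit, Idle}
AG (EF (¬done ∨ safe)): greatest fixpoint, start Z0 = {Busy, Req, Crit, Idle}, keep only states in Sat with every successor in Z. Z1 = {Busy, Crit, Idle}; Z2 = {Busy, Crit}; fixed.
Sat(AG (EF (¬done ∨ safe))) = {Busy, Crit}
Wait ∉ Sat(AG (EF (¬done ∨ safe))) = {Busy, Crit}, so the formula does not hold at Wait.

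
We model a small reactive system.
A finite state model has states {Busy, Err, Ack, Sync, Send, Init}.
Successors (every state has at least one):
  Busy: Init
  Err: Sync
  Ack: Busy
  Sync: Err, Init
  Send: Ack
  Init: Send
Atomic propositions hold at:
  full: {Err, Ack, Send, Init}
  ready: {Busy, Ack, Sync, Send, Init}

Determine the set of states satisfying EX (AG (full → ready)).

Sat(full → ready) = {Busy, Ack, Sync, Send, Init}
AG (full → ready): greatest fixpoint, start Z0 = {Busy, Ack, Sync, Send, Init}, keep only states in Sat with every successor in Z. Z1 = {Busy, Ack, Send, Init}; fixed.
Sat(AG (full → ready)) = {Busy, Ack, Send, Init}
Sat(EX (AG (full → ready))) = {s : some successor in {Busy, Ack, Send, Init}} = {Busy, Ack, Sync, Send, Init}

{Busy, Ack, Sync, Send, Init}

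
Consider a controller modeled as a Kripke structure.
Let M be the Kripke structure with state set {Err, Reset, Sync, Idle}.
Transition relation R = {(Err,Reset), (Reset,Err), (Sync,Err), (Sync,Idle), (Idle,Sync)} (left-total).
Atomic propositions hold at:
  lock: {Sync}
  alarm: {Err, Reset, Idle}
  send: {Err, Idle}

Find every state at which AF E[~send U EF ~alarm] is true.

{Sync, Idle}

Sat(~send) = {Reset, Sync}
Sat(~alarm) = {Sync}
EF ~alarm: least fixpoint, start Z0 = {Sync}, add states with some successor in Z. Z1 = {Sync, Idle}; fixed.
Sat(EF ~alarm) = {Sync, Idle}
E[~send U EF ~alarm]: least fixpoint, start Z0 = Sat(EF ~alarm) = {Sync, Idle}, add states in Sat(~send) with some successor in Z. Already a fixed point.
Sat(E[~send U EF ~alarm]) = {Sync, Idle}
AF E[~send U EF ~alarm]: least fixpoint, start Z0 = {Sync, Idle}, add states with every successor in Z. Already a fixed point.
Sat(AF E[~send U EF ~alarm]) = {Sync, Idle}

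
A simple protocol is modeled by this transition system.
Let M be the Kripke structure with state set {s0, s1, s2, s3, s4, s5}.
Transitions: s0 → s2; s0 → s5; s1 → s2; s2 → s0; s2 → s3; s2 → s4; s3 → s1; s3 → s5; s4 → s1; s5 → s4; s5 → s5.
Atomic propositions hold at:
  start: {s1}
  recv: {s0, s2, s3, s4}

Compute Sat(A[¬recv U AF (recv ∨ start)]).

Sat(¬recv) = {s1, s5}
Sat(recv ∨ start) = {s0, s1, s2, s3, s4}
AF (recv ∨ start): least fixpoint, start Z0 = {s0, s1, s2, s3, s4}, add states with every successor in Z. Already a fixed point.
Sat(AF (recv ∨ start)) = {s0, s1, s2, s3, s4}
A[¬recv U AF (recv ∨ start)]: least fixpoint, start Z0 = Sat(AF (recv ∨ start)) = {s0, s1, s2, s3, s4}, add states in Sat(¬recv) with every successor in Z. Already a fixed point.
Sat(A[¬recv U AF (recv ∨ start)]) = {s0, s1, s2, s3, s4}

{s0, s1, s2, s3, s4}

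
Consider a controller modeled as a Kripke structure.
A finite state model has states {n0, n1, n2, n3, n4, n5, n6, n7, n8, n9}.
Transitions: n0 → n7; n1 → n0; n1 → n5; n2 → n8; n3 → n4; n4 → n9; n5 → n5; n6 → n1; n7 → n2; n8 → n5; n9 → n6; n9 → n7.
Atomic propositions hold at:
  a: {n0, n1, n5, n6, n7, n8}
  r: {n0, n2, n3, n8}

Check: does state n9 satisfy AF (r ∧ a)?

No

Sat(r ∧ a) = {n0, n8}
AF (r ∧ a): least fixpoint, start Z0 = {n0, n8}, add states with every successor in Z. Z1 = {n0, n2, n8}; Z2 = {n0, n2, n7, n8}; fixed.
Sat(AF (r ∧ a)) = {n0, n2, n7, n8}
n9 ∉ Sat(AF (r ∧ a)) = {n0, n2, n7, n8}, so the formula does not hold at n9.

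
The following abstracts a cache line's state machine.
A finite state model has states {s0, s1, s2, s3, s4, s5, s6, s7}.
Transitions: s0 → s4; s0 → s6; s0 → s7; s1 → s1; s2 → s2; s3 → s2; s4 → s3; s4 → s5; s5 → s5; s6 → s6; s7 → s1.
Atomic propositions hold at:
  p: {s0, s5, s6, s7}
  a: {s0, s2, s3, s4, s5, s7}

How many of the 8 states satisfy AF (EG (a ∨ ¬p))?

Sat(¬p) = {s1, s2, s3, s4}
Sat(a ∨ ¬p) = {s0, s1, s2, s3, s4, s5, s7}
EG (a ∨ ¬p): greatest fixpoint, start Z0 = {s0, s1, s2, s3, s4, s5, s7}, keep only states in Sat with some successor in Z. Already a fixed point.
Sat(EG (a ∨ ¬p)) = {s0, s1, s2, s3, s4, s5, s7}
AF (EG (a ∨ ¬p)): least fixpoint, start Z0 = {s0, s1, s2, s3, s4, s5, s7}, add states with every successor in Z. Already a fixed point.
Sat(AF (EG (a ∨ ¬p))) = {s0, s1, s2, s3, s4, s5, s7}
|Sat(AF (EG (a ∨ ¬p)))| = |{s0, s1, s2, s3, s4, s5, s7}| = 7.

7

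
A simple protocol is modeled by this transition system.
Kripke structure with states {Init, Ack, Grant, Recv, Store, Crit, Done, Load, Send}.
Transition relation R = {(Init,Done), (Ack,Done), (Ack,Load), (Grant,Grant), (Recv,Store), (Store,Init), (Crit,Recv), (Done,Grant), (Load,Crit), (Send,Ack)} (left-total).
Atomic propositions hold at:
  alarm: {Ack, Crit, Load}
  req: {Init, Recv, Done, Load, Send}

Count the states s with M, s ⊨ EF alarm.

4

EF alarm: least fixpoint, start Z0 = {Ack, Crit, Load}, add states with some successor in Z. Z1 = {Ack, Crit, Load, Send}; fixed.
Sat(EF alarm) = {Ack, Crit, Load, Send}
|Sat(EF alarm)| = |{Ack, Crit, Load, Send}| = 4.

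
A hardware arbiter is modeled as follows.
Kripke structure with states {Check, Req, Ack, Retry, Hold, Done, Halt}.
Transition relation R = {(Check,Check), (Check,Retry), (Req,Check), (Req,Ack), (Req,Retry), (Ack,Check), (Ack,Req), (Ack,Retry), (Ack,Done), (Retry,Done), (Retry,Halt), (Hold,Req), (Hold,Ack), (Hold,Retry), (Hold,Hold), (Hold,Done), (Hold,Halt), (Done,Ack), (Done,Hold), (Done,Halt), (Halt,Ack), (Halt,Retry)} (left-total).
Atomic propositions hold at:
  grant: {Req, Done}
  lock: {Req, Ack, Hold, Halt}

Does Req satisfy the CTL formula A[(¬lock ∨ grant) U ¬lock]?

No

Sat(¬lock) = {Check, Retry, Done}
Sat(¬lock ∨ grant) = {Check, Req, Retry, Done}
A[(¬lock ∨ grant) U ¬lock]: least fixpoint, start Z0 = Sat(¬lock) = {Check, Retry, Done}, add states in Sat(¬lock ∨ grant) with every successor in Z. Already a fixed point.
Sat(A[(¬lock ∨ grant) U ¬lock]) = {Check, Retry, Done}
Req ∉ Sat(A[(¬lock ∨ grant) U ¬lock]) = {Check, Retry, Done}, so the formula does not hold at Req.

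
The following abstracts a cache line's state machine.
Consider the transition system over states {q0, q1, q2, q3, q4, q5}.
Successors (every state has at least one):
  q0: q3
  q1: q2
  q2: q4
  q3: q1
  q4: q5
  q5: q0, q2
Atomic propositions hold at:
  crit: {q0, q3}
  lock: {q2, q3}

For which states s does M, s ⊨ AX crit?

{q0}

Sat(AX crit) = {s : every successor in {q0, q3}} = {q0}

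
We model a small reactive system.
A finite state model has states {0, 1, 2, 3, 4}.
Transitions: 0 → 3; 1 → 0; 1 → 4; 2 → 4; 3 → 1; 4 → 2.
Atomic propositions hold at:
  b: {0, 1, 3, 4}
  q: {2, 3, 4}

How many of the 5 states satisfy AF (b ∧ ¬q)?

Sat(¬q) = {0, 1}
Sat(b ∧ ¬q) = {0, 1}
AF (b ∧ ¬q): least fixpoint, start Z0 = {0, 1}, add states with every successor in Z. Z1 = {0, 1, 3}; fixed.
Sat(AF (b ∧ ¬q)) = {0, 1, 3}
|Sat(AF (b ∧ ¬q))| = |{0, 1, 3}| = 3.

3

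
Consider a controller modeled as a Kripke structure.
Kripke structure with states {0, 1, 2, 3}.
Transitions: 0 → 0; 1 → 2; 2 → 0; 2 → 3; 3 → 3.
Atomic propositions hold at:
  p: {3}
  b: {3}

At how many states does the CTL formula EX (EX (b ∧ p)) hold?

Sat(b ∧ p) = {3}
Sat(EX (b ∧ p)) = {s : some successor in {3}} = {2, 3}
Sat(EX (EX (b ∧ p))) = {s : some successor in {2, 3}} = {1, 2, 3}
|Sat(EX (EX (b ∧ p)))| = |{1, 2, 3}| = 3.

3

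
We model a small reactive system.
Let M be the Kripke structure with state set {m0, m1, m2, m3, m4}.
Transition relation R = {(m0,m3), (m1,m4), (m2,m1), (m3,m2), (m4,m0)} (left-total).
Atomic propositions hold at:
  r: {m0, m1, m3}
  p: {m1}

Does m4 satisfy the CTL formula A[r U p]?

A[r U p]: least fixpoint, start Z0 = Sat(p) = {m1}, add states in Sat(r) with every successor in Z. Already a fixed point.
Sat(A[r U p]) = {m1}
m4 ∉ Sat(A[r U p]) = {m1}, so the formula does not hold at m4.

No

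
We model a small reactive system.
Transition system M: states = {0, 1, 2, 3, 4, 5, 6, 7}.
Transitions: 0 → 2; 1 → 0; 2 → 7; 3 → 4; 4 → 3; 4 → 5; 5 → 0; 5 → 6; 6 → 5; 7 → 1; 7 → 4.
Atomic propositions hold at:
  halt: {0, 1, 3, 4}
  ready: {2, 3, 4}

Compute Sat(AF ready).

AF ready: least fixpoint, start Z0 = {2, 3, 4}, add states with every successor in Z. Z1 = {0, 2, 3, 4}; Z2 = {0, 1, 2, 3, 4}; Z3 = {0, 1, 2, 3, 4, 7}; fixed.
Sat(AF ready) = {0, 1, 2, 3, 4, 7}

{0, 1, 2, 3, 4, 7}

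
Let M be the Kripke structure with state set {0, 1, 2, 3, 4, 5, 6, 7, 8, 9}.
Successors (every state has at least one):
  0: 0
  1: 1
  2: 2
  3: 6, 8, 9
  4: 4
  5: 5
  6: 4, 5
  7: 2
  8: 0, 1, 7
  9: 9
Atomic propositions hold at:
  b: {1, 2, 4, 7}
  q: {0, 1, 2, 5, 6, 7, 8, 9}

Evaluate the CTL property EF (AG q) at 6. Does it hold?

AG q: greatest fixpoint, start Z0 = {0, 1, 2, 5, 6, 7, 8, 9}, keep only states in Sat with every successor in Z. Z1 = {0, 1, 2, 5, 7, 8, 9}; fixed.
Sat(AG q) = {0, 1, 2, 5, 7, 8, 9}
EF (AG q): least fixpoint, start Z0 = {0, 1, 2, 5, 7, 8, 9}, add states with some successor in Z. Z1 = {0, 1, 2, 3, 5, 6, 7, 8, 9}; fixed.
Sat(EF (AG q)) = {0, 1, 2, 3, 5, 6, 7, 8, 9}
6 ∈ Sat(EF (AG q)) = {0, 1, 2, 3, 5, 6, 7, 8, 9}, so the formula holds at 6.

Yes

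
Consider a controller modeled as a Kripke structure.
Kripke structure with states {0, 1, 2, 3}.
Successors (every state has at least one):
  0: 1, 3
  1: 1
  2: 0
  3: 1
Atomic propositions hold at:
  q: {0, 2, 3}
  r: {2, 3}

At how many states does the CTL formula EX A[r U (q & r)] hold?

1

Sat(q & r) = {2, 3}
A[r U (q & r)]: least fixpoint, start Z0 = Sat((q & r)) = {2, 3}, add states in Sat(r) with every successor in Z. Already a fixed point.
Sat(A[r U (q & r)]) = {2, 3}
Sat(EX A[r U (q & r)]) = {s : some successor in {2, 3}} = {0}
|Sat(EX A[r U (q & r)])| = |{0}| = 1.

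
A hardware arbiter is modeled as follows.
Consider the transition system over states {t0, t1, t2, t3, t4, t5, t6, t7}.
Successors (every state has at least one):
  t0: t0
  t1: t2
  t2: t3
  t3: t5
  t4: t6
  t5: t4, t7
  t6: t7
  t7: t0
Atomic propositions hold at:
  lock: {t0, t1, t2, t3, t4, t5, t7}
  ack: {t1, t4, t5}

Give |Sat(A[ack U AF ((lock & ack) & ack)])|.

5

Sat(lock & ack) = {t1, t4, t5}
Sat((lock & ack) & ack) = {t1, t4, t5}
AF ((lock & ack) & ack): least fixpoint, start Z0 = {t1, t4, t5}, add states with every successor in Z. Z1 = {t1, t3, t4, t5}; Z2 = {t1, t2, t3, t4, t5}; fixed.
Sat(AF ((lock & ack) & ack)) = {t1, t2, t3, t4, t5}
A[ack U AF ((lock & ack) & ack)]: least fixpoint, start Z0 = Sat(AF ((lock & ack) & ack)) = {t1, t2, t3, t4, t5}, add states in Sat(ack) with every successor in Z. Already a fixed point.
Sat(A[ack U AF ((lock & ack) & ack)]) = {t1, t2, t3, t4, t5}
|Sat(A[ack U AF ((lock & ack) & ack)])| = |{t1, t2, t3, t4, t5}| = 5.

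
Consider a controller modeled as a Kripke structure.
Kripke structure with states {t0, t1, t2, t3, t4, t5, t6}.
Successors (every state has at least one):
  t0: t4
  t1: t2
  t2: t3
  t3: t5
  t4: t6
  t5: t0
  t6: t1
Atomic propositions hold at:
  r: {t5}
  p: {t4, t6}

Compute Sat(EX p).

{t0, t4}

Sat(EX p) = {s : some successor in {t4, t6}} = {t0, t4}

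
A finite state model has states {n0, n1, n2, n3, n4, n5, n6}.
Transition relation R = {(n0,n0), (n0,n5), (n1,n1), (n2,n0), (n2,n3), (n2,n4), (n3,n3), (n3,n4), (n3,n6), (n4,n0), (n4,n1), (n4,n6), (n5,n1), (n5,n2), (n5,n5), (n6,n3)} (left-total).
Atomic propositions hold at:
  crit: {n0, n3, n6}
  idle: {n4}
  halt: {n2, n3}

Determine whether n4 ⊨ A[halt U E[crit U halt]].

E[crit U halt]: least fixpoint, start Z0 = Sat(halt) = {n2, n3}, add states in Sat(crit) with some successor in Z. Z1 = {n2, n3, n6}; fixed.
Sat(E[crit U halt]) = {n2, n3, n6}
A[halt U E[crit U halt]]: least fixpoint, start Z0 = Sat(E[crit U halt]) = {n2, n3, n6}, add states in Sat(halt) with every successor in Z. Already a fixed point.
Sat(A[halt U E[crit U halt]]) = {n2, n3, n6}
n4 ∉ Sat(A[halt U E[crit U halt]]) = {n2, n3, n6}, so the formula does not hold at n4.

No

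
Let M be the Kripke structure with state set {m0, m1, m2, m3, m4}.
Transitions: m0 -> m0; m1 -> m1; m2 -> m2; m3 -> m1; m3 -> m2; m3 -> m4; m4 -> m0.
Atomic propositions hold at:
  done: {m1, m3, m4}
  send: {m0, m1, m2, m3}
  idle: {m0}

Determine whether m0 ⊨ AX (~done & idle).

Sat(~done) = {m0, m2}
Sat(~done & idle) = {m0}
Sat(AX (~done & idle)) = {s : every successor in {m0}} = {m0, m4}
m0 ∈ Sat(AX (~done & idle)) = {m0, m4}, so the formula holds at m0.

Yes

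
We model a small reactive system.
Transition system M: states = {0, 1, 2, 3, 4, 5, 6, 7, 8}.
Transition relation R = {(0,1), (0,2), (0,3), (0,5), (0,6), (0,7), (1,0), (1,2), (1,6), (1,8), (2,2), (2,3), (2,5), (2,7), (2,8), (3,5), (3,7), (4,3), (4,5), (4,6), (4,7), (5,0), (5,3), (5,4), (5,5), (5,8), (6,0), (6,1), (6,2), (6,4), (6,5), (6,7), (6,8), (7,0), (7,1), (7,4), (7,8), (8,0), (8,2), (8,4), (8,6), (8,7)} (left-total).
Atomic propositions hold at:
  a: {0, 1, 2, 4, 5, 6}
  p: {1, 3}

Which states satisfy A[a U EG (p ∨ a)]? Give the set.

Sat(p ∨ a) = {0, 1, 2, 3, 4, 5, 6}
EG (p ∨ a): greatest fixpoint, start Z0 = {0, 1, 2, 3, 4, 5, 6}, keep only states in Sat with some successor in Z. Already a fixed point.
Sat(EG (p ∨ a)) = {0, 1, 2, 3, 4, 5, 6}
A[a U EG (p ∨ a)]: least fixpoint, start Z0 = Sat(EG (p ∨ a)) = {0, 1, 2, 3, 4, 5, 6}, add states in Sat(a) with every successor in Z. Already a fixed point.
Sat(A[a U EG (p ∨ a)]) = {0, 1, 2, 3, 4, 5, 6}

{0, 1, 2, 3, 4, 5, 6}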